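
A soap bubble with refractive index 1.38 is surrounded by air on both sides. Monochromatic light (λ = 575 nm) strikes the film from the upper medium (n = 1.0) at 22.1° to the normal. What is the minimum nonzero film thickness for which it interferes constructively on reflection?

108 nm

At the upper boundary (n = 1.0 to n = 1.38) the reflected ray undergoes a half-wave phase shift.
At the lower boundary (n = 1.38 to n = 1.0) the reflected ray undergoes no phase shift.
Exactly one π shift → a net half-wave offset.
For maximum reflection here: 2 n t cos θ_r = (m + ½) λ.
Snell's law: 1.0 sin 22.1° = 1.38 sin θ_r → sin θ_r = 0.273, cos θ_r = 0.962.
Minimum at m = 0: t = λ / (4 n cos θ_r) = 575 / (4 × 1.38 × 0.962) = 108 nm.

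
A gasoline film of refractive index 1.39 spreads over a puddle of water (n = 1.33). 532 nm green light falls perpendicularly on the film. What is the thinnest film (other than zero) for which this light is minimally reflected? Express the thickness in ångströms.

Ray reflecting at the top interface goes from n = 1.0 toward n = 1.39: a half-wave phase shift.
At the lower boundary (n = 1.39 to n = 1.33) the reflected ray undergoes no phase shift.
Exactly one π shift → a net half-wave offset.
With one net inversion, destructive interference in reflection requires 2 n t = m λ.
Minimum nonzero at m = 1: t = λ / (2 n) = 532 / (2 × 1.39) = 191 nm.

1914 Å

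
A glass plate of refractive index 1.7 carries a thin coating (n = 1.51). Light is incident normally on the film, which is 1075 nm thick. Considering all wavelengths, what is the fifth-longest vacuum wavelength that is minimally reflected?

721 nm

Ray reflecting at the top interface goes from n = 1.0 toward n = 1.51: a half-wave phase shift.
Bottom surface (1.51 → 1.7): reflection off a higher-index medium gives a half-wave phase shift.
Zero or two π shifts → no net half-wave offset.
With no net inversion, destructive interference in reflection requires 2 n t = (m + ½) λ.
λ = 2 n t / (m + ½). The fifth-longest wavelength is m = 4: λ = 2 × 1.51 × 1075 / 4.50 = 721 nm.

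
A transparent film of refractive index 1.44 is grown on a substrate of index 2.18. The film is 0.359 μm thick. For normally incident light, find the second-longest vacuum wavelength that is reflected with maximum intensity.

517 nm

At the upper boundary (n = 1.0 to n = 1.44) the reflected ray undergoes a half-wave phase shift.
At the lower boundary (n = 1.44 to n = 2.18) the reflected ray undergoes a half-wave phase shift.
Net: no relative phase inversion (both shifts match).
With no net inversion, constructive interference in reflection requires 2 n t = m λ.
λ = 2 n t / m. The second-longest wavelength is m = 2: λ = 2 × 1.44 × 359 / 2.00 = 517 nm.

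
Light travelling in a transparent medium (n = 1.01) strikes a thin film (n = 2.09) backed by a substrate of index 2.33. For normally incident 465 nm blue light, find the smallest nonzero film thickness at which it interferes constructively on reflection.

Top surface (1.01 → 2.09): reflection off a higher-index medium gives a half-wave phase shift.
At the lower boundary (n = 2.09 to n = 2.33) the reflected ray undergoes a half-wave phase shift.
Net: no relative phase inversion (both shifts match).
So the condition for constructive reflection is 2 n t = m λ.
Minimum nonzero at m = 1: t = λ / (2 n) = 465 / (2 × 2.09) = 111 nm.

111 nm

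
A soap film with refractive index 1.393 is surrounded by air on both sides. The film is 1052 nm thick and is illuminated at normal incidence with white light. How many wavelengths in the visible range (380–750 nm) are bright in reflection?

4

Top surface (1.0 → 1.393): reflection off a higher-index medium gives a half-wave phase shift.
Ray reflecting at the bottom interface goes from n = 1.393 toward n = 1.0: no phase shift.
Net: one phase inversion between the two reflected rays.
With one net inversion, constructive interference in reflection requires 2 n t = (m + ½) λ.
λ = 2 n t / (m + ½) = 2931 / (m + ½) nm.
m=3: 837 nm (IR); m=4: 651 nm (visible); m=5: 533 nm (visible); m=6: 451 nm (visible); m=7: 391 nm (visible); m=8: 345 nm (UV).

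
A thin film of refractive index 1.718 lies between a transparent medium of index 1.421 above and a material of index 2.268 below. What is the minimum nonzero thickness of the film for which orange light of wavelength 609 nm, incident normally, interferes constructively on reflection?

Ray reflecting at the top interface goes from n = 1.421 toward n = 1.718: a half-wave phase shift.
Bottom surface (1.718 → 2.268): reflection off a higher-index medium gives a half-wave phase shift.
Net: no relative phase inversion (both shifts match).
For maximum reflection here: 2 n t = m λ.
Minimum nonzero at m = 1: t = λ / (2 n) = 609 / (2 × 1.718) = 177 nm.

177 nm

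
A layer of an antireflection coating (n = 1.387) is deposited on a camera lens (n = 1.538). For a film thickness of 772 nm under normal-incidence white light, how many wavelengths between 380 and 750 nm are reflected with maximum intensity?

3

At the upper boundary (n = 1.0 to n = 1.387) the reflected ray undergoes a half-wave phase shift.
Bottom surface (1.387 → 1.538): reflection off a higher-index medium gives a half-wave phase shift.
The two reflections carry the same phase change, so no net offset.
For bright reflection here: 2 n t = m λ.
λ = 2 n t / m = 2142 / m nm.
m=2: 1071 nm (IR); m=3: 714 nm (visible); m=4: 535 nm (visible); m=5: 428 nm (visible); m=6: 357 nm (UV).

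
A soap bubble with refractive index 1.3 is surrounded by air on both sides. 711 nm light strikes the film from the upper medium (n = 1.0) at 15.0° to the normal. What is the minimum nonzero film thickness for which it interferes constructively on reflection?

140 nm

At the upper boundary (n = 1.0 to n = 1.3) the reflected ray undergoes a half-wave phase shift.
Bottom surface (1.3 → 1.0): reflection off a lower-index medium gives no phase shift.
Net: one phase inversion between the two reflected rays.
For strong reflection here: 2 n t cos θ_r = (m + ½) λ.
Snell's law: 1.0 sin 15.0° = 1.3 sin θ_r → sin θ_r = 0.199, cos θ_r = 0.980.
Minimum at m = 0: t = λ / (4 n cos θ_r) = 711 / (4 × 1.3 × 0.980) = 140 nm.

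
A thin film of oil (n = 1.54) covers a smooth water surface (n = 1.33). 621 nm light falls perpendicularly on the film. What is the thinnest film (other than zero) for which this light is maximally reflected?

101 nm

At the upper boundary (n = 1.0 to n = 1.54) the reflected ray undergoes a half-wave phase shift.
At the lower boundary (n = 1.54 to n = 1.33) the reflected ray undergoes no phase shift.
Net: one phase inversion between the two reflected rays.
So the condition for constructive reflection is 2 n t = (m + ½) λ.
Minimum at m = 0: t = λ / (4 n) = 621 / (4 × 1.54) = 101 nm.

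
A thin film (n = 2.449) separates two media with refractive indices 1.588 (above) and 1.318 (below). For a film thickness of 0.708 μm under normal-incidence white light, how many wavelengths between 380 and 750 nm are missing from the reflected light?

At the upper boundary (n = 1.588 to n = 2.449) the reflected ray undergoes a half-wave phase shift.
Bottom surface (2.449 → 1.318): reflection off a lower-index medium gives no phase shift.
The two reflections differ by half a wavelength.
So the condition for destructive reflection is 2 n t = m λ.
λ = 2 n t / m = 3468 / m nm.
m=4: 867 nm (IR); m=5: 694 nm (visible); m=6: 578 nm (visible); m=7: 495 nm (visible); m=8: 433 nm (visible); m=9: 385 nm (visible); m=10: 347 nm (UV).

5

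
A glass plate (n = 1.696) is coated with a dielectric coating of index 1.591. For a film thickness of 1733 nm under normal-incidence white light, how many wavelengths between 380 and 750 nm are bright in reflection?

At the upper boundary (n = 1.0 to n = 1.591) the reflected ray undergoes a half-wave phase shift.
At the lower boundary (n = 1.591 to n = 1.696) the reflected ray undergoes a half-wave phase shift.
Net: no relative phase inversion (both shifts match).
For maximum reflection here: 2 n t = m λ.
λ = 2 n t / m = 5514 / m nm.
m=7: 788 nm (IR); m=8: 689 nm (visible); m=9: 613 nm (visible); m=10: 551 nm (visible); m=11: 501 nm (visible); m=12: 460 nm (visible); m=13: 424 nm (visible); m=14: 394 nm (visible); m=15: 368 nm (UV).

7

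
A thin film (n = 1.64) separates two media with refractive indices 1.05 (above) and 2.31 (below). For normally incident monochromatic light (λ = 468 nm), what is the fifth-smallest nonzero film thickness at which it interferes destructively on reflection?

642 nm

Top surface (1.05 → 1.64): reflection off a higher-index medium gives a half-wave phase shift.
Ray reflecting at the bottom interface goes from n = 1.64 toward n = 2.31: a half-wave phase shift.
Net: no relative phase inversion (both shifts match).
With no net inversion, destructive interference in reflection requires 2 n t = (m + ½) λ.
The fifth-smallest nonzero thickness corresponds to m = 4: t = (m + ½) λ / (2 n) = 4.50 × 468 / (2 × 1.64) = 642 nm.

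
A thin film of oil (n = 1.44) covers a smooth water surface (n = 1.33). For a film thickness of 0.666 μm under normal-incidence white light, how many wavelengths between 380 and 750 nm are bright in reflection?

At the upper boundary (n = 1.0 to n = 1.44) the reflected ray undergoes a half-wave phase shift.
Bottom surface (1.44 → 1.33): reflection off a lower-index medium gives no phase shift.
The two reflections differ by half a wavelength.
With one net inversion, constructive interference in reflection requires 2 n t = (m + ½) λ.
λ = 2 n t / (m + ½) = 1918 / (m + ½) nm.
m=2: 767 nm (IR); m=3: 548 nm (visible); m=4: 426 nm (visible); m=5: 349 nm (UV).

2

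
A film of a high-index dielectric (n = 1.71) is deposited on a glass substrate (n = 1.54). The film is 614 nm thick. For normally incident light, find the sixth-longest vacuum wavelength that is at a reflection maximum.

Ray reflecting at the top interface goes from n = 1.0 toward n = 1.71: a half-wave phase shift.
Ray reflecting at the bottom interface goes from n = 1.71 toward n = 1.54: no phase shift.
The two reflections differ by half a wavelength.
For bright reflection here: 2 n t = (m + ½) λ.
λ = 2 n t / (m + ½). The sixth-longest wavelength is m = 5: λ = 2 × 1.71 × 614 / 5.50 = 382 nm.

382 nm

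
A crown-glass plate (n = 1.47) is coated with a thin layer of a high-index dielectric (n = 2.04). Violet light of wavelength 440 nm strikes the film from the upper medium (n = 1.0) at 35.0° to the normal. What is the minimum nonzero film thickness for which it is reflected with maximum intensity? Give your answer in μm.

0.0562 μm

Ray reflecting at the top interface goes from n = 1.0 toward n = 2.04: a half-wave phase shift.
Bottom surface (2.04 → 1.47): reflection off a lower-index medium gives no phase shift.
Exactly one π shift → a net half-wave offset.
For strong reflection here: 2 n t cos θ_r = (m + ½) λ.
Snell's law: 1.0 sin 35.0° = 2.04 sin θ_r → sin θ_r = 0.281, cos θ_r = 0.960.
Minimum at m = 0: t = λ / (4 n cos θ_r) = 440 / (4 × 2.04 × 0.960) = 56.2 nm.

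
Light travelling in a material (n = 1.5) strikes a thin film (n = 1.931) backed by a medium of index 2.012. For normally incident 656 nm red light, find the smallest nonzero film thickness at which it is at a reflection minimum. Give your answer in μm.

0.0849 μm

Top surface (1.5 → 1.931): reflection off a higher-index medium gives a half-wave phase shift.
Bottom surface (1.931 → 2.012): reflection off a higher-index medium gives a half-wave phase shift.
Zero or two π shifts → no net half-wave offset.
With no net inversion, destructive interference in reflection requires 2 n t = (m + ½) λ.
Minimum at m = 0: t = λ / (4 n) = 656 / (4 × 1.931) = 84.9 nm.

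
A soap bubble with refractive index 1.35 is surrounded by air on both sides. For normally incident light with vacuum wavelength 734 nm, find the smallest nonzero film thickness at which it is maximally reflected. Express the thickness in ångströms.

Ray reflecting at the top interface goes from n = 1.0 toward n = 1.35: a half-wave phase shift.
Ray reflecting at the bottom interface goes from n = 1.35 toward n = 1.0: no phase shift.
Net: one phase inversion between the two reflected rays.
For bright reflection here: 2 n t = (m + ½) λ.
Minimum at m = 0: t = λ / (4 n) = 734 / (4 × 1.35) = 136 nm.

1359 Å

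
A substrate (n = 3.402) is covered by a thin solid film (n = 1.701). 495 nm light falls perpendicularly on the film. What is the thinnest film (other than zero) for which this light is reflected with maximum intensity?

146 nm

Top surface (1.0 → 1.701): reflection off a higher-index medium gives a half-wave phase shift.
Bottom surface (1.701 → 3.402): reflection off a higher-index medium gives a half-wave phase shift.
Zero or two π shifts → no net half-wave offset.
So the condition for constructive reflection is 2 n t = m λ.
Minimum nonzero at m = 1: t = λ / (2 n) = 495 / (2 × 1.701) = 146 nm.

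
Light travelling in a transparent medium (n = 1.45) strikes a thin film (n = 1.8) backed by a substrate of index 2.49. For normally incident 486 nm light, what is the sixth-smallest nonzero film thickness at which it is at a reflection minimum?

Ray reflecting at the top interface goes from n = 1.45 toward n = 1.8: a half-wave phase shift.
Bottom surface (1.8 → 2.49): reflection off a higher-index medium gives a half-wave phase shift.
The two reflections carry the same phase change, so no net offset.
With no net inversion, destructive interference in reflection requires 2 n t = (m + ½) λ.
The sixth-smallest nonzero thickness corresponds to m = 5: t = (m + ½) λ / (2 n) = 5.50 × 486 / (2 × 1.8) = 743 nm.

743 nm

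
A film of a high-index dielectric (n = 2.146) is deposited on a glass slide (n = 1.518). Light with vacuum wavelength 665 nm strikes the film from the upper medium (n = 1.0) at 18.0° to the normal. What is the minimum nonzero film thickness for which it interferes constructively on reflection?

Top surface (1.0 → 2.146): reflection off a higher-index medium gives a half-wave phase shift.
At the lower boundary (n = 2.146 to n = 1.518) the reflected ray undergoes no phase shift.
Exactly one π shift → a net half-wave offset.
So the condition for constructive reflection is 2 n t cos θ_r = (m + ½) λ.
Snell's law: 1.0 sin 18.0° = 2.146 sin θ_r → sin θ_r = 0.144, cos θ_r = 0.990.
Minimum at m = 0: t = λ / (4 n cos θ_r) = 665 / (4 × 2.146 × 0.990) = 78.3 nm.

78.3 nm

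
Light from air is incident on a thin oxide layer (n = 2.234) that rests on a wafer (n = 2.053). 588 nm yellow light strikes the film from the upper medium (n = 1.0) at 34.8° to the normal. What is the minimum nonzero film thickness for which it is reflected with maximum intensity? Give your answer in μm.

0.0681 μm

Top surface (1.0 → 2.234): reflection off a higher-index medium gives a half-wave phase shift.
Ray reflecting at the bottom interface goes from n = 2.234 toward n = 2.053: no phase shift.
The two reflections differ by half a wavelength.
So the condition for constructive reflection is 2 n t cos θ_r = (m + ½) λ.
Snell's law: 1.0 sin 34.8° = 2.234 sin θ_r → sin θ_r = 0.255, cos θ_r = 0.967.
Minimum at m = 0: t = λ / (4 n cos θ_r) = 588 / (4 × 2.234 × 0.967) = 68.1 nm.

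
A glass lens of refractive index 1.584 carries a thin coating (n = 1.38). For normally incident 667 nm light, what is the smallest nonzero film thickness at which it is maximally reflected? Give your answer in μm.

0.242 μm

At the upper boundary (n = 1.0 to n = 1.38) the reflected ray undergoes a half-wave phase shift.
Bottom surface (1.38 → 1.584): reflection off a higher-index medium gives a half-wave phase shift.
The two reflections carry the same phase change, so no net offset.
With no net inversion, constructive interference in reflection requires 2 n t = m λ.
The smallest nonzero thickness corresponds to m = 1: t = m λ / (2 n) = 1.00 × 667 / (2 × 1.38) = 242 nm.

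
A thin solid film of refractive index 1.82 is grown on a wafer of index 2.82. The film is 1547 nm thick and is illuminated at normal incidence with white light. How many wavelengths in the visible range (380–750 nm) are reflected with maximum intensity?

At the upper boundary (n = 1.0 to n = 1.82) the reflected ray undergoes a half-wave phase shift.
Bottom surface (1.82 → 2.82): reflection off a higher-index medium gives a half-wave phase shift.
The two reflections carry the same phase change, so no net offset.
For strong reflection here: 2 n t = m λ.
λ = 2 n t / m = 5631 / m nm.
m=7: 804 nm (IR); m=8: 704 nm (visible); m=9: 626 nm (visible); m=10: 563 nm (visible); m=11: 512 nm (visible); m=12: 469 nm (visible); m=13: 433 nm (visible); m=14: 402 nm (visible); m=15: 375 nm (UV).

7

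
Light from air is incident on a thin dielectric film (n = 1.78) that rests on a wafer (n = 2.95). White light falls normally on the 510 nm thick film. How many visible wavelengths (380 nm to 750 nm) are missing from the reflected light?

At the upper boundary (n = 1.0 to n = 1.78) the reflected ray undergoes a half-wave phase shift.
At the lower boundary (n = 1.78 to n = 2.95) the reflected ray undergoes a half-wave phase shift.
The two reflections carry the same phase change, so no net offset.
So the condition for destructive reflection is 2 n t = (m + ½) λ.
λ = 2 n t / (m + ½) = 1816 / (m + ½) nm.
m=1: 1210 nm (IR); m=2: 726 nm (visible); m=3: 519 nm (visible); m=4: 403 nm (visible); m=5: 330 nm (UV).

3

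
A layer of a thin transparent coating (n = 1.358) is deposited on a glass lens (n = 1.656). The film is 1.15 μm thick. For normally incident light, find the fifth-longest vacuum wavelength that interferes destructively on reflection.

At the upper boundary (n = 1.0 to n = 1.358) the reflected ray undergoes a half-wave phase shift.
Bottom surface (1.358 → 1.656): reflection off a higher-index medium gives a half-wave phase shift.
Zero or two π shifts → no net half-wave offset.
For dark reflection here: 2 n t = (m + ½) λ.
λ = 2 n t / (m + ½). The fifth-longest wavelength is m = 4: λ = 2 × 1.358 × 1150 / 4.50 = 694 nm.

694 nm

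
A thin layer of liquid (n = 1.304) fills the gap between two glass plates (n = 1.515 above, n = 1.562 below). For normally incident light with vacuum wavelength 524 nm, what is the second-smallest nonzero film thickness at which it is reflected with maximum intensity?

301 nm

At the upper boundary (n = 1.515 to n = 1.304) the reflected ray undergoes no phase shift.
At the lower boundary (n = 1.304 to n = 1.562) the reflected ray undergoes a half-wave phase shift.
Net: one phase inversion between the two reflected rays.
For maximum reflection here: 2 n t = (m + ½) λ.
The second-smallest nonzero thickness corresponds to m = 1: t = (m + ½) λ / (2 n) = 1.50 × 524 / (2 × 1.304) = 301 nm.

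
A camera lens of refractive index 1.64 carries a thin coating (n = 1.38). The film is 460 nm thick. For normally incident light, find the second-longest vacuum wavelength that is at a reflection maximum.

635 nm

At the upper boundary (n = 1.0 to n = 1.38) the reflected ray undergoes a half-wave phase shift.
Ray reflecting at the bottom interface goes from n = 1.38 toward n = 1.64: a half-wave phase shift.
The two reflections carry the same phase change, so no net offset.
So the condition for constructive reflection is 2 n t = m λ.
λ = 2 n t / m. The second-longest wavelength is m = 2: λ = 2 × 1.38 × 460 / 2.00 = 635 nm.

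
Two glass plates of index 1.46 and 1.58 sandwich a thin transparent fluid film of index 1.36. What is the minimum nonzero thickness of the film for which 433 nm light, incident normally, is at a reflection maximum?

79.6 nm

At the upper boundary (n = 1.46 to n = 1.36) the reflected ray undergoes no phase shift.
Ray reflecting at the bottom interface goes from n = 1.36 toward n = 1.58: a half-wave phase shift.
The two reflections differ by half a wavelength.
With one net inversion, constructive interference in reflection requires 2 n t = (m + ½) λ.
Minimum at m = 0: t = λ / (4 n) = 433 / (4 × 1.36) = 79.6 nm.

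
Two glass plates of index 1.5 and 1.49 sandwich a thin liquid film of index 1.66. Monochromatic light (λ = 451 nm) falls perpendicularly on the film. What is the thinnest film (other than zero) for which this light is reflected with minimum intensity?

At the upper boundary (n = 1.5 to n = 1.66) the reflected ray undergoes a half-wave phase shift.
Ray reflecting at the bottom interface goes from n = 1.66 toward n = 1.49: no phase shift.
Exactly one π shift → a net half-wave offset.
For minimum reflection here: 2 n t = m λ.
Minimum nonzero at m = 1: t = λ / (2 n) = 451 / (2 × 1.66) = 136 nm.

136 nm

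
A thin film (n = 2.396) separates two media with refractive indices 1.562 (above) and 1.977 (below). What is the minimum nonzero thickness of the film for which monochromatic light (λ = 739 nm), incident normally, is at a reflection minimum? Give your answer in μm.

0.154 μm

At the upper boundary (n = 1.562 to n = 2.396) the reflected ray undergoes a half-wave phase shift.
At the lower boundary (n = 2.396 to n = 1.977) the reflected ray undergoes no phase shift.
Exactly one π shift → a net half-wave offset.
For minimum reflection here: 2 n t = m λ.
Minimum nonzero at m = 1: t = λ / (2 n) = 739 / (2 × 2.396) = 154 nm.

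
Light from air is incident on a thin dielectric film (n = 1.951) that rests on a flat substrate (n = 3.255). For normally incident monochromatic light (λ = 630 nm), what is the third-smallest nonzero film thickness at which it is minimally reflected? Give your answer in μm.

0.404 μm

Ray reflecting at the top interface goes from n = 1.0 toward n = 1.951: a half-wave phase shift.
At the lower boundary (n = 1.951 to n = 3.255) the reflected ray undergoes a half-wave phase shift.
Net: no relative phase inversion (both shifts match).
With no net inversion, destructive interference in reflection requires 2 n t = (m + ½) λ.
The third-smallest nonzero thickness corresponds to m = 2: t = (m + ½) λ / (2 n) = 2.50 × 630 / (2 × 1.951) = 404 nm.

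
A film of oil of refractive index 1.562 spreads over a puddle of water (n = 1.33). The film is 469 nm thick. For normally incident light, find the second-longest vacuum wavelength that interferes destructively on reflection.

Top surface (1.0 → 1.562): reflection off a higher-index medium gives a half-wave phase shift.
Ray reflecting at the bottom interface goes from n = 1.562 toward n = 1.33: no phase shift.
Exactly one π shift → a net half-wave offset.
So the condition for destructive reflection is 2 n t = m λ.
λ = 2 n t / m. The second-longest wavelength is m = 2: λ = 2 × 1.562 × 469 / 2.00 = 733 nm.

733 nm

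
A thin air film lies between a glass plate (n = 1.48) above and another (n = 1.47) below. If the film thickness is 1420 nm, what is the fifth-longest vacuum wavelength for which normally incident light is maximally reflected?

Top surface (1.48 → 1.0): reflection off a lower-index medium gives no phase shift.
At the lower boundary (n = 1.0 to n = 1.47) the reflected ray undergoes a half-wave phase shift.
Net: one phase inversion between the two reflected rays.
So the condition for constructive reflection is 2 n t = (m + ½) λ.
λ = 2 n t / (m + ½). The fifth-longest wavelength is m = 4: λ = 2 × 1.0 × 1420 / 4.50 = 631 nm.

631 nm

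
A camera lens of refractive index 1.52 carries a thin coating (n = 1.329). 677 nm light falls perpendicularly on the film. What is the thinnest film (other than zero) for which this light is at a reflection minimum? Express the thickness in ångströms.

Top surface (1.0 → 1.329): reflection off a higher-index medium gives a half-wave phase shift.
Ray reflecting at the bottom interface goes from n = 1.329 toward n = 1.52: a half-wave phase shift.
The two reflections carry the same phase change, so no net offset.
For weak reflection here: 2 n t = (m + ½) λ.
Minimum at m = 0: t = λ / (4 n) = 677 / (4 × 1.329) = 127 nm.

1274 Å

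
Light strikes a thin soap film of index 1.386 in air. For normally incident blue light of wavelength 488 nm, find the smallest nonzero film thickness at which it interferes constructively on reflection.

At the upper boundary (n = 1.0 to n = 1.386) the reflected ray undergoes a half-wave phase shift.
Bottom surface (1.386 → 1.0): reflection off a lower-index medium gives no phase shift.
Exactly one π shift → a net half-wave offset.
With one net inversion, constructive interference in reflection requires 2 n t = (m + ½) λ.
Minimum at m = 0: t = λ / (4 n) = 488 / (4 × 1.386) = 88.0 nm.

88.0 nm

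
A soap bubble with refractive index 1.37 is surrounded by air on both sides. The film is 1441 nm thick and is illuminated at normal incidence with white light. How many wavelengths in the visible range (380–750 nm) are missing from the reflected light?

5

Ray reflecting at the top interface goes from n = 1.0 toward n = 1.37: a half-wave phase shift.
Ray reflecting at the bottom interface goes from n = 1.37 toward n = 1.0: no phase shift.
Net: one phase inversion between the two reflected rays.
So the condition for destructive reflection is 2 n t = m λ.
λ = 2 n t / m = 3948 / m nm.
m=5: 790 nm (IR); m=6: 658 nm (visible); m=7: 564 nm (visible); m=8: 494 nm (visible); m=9: 439 nm (visible); m=10: 395 nm (visible); m=11: 359 nm (UV).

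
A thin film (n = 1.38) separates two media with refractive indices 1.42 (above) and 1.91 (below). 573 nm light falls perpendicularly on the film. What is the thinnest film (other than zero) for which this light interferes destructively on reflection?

Ray reflecting at the top interface goes from n = 1.42 toward n = 1.38: no phase shift.
At the lower boundary (n = 1.38 to n = 1.91) the reflected ray undergoes a half-wave phase shift.
Net: one phase inversion between the two reflected rays.
So the condition for destructive reflection is 2 n t = m λ.
Minimum nonzero at m = 1: t = λ / (2 n) = 573 / (2 × 1.38) = 208 nm.

208 nm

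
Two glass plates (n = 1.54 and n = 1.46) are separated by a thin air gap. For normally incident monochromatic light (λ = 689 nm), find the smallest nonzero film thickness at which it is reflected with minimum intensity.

At the upper boundary (n = 1.54 to n = 1.0) the reflected ray undergoes no phase shift.
Bottom surface (1.0 → 1.46): reflection off a higher-index medium gives a half-wave phase shift.
The two reflections differ by half a wavelength.
So the condition for destructive reflection is 2 n t = m λ.
Minimum nonzero at m = 1: t = λ / (2 n) = 689 / (2 × 1.0) = 345 nm.

345 nm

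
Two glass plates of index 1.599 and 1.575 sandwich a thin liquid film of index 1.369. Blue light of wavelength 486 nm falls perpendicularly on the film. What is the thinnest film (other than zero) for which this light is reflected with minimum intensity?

178 nm

At the upper boundary (n = 1.599 to n = 1.369) the reflected ray undergoes no phase shift.
Ray reflecting at the bottom interface goes from n = 1.369 toward n = 1.575: a half-wave phase shift.
Exactly one π shift → a net half-wave offset.
With one net inversion, destructive interference in reflection requires 2 n t = m λ.
Minimum nonzero at m = 1: t = λ / (2 n) = 486 / (2 × 1.369) = 178 nm.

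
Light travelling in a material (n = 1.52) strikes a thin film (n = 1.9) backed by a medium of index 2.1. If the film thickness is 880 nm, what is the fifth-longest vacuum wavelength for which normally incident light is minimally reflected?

743 nm

Ray reflecting at the top interface goes from n = 1.52 toward n = 1.9: a half-wave phase shift.
Ray reflecting at the bottom interface goes from n = 1.9 toward n = 2.1: a half-wave phase shift.
The two reflections carry the same phase change, so no net offset.
So the condition for destructive reflection is 2 n t = (m + ½) λ.
λ = 2 n t / (m + ½). The fifth-longest wavelength is m = 4: λ = 2 × 1.9 × 880 / 4.50 = 743 nm.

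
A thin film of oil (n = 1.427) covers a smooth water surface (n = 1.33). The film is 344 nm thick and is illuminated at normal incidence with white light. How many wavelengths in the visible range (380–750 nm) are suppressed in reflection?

1

Top surface (1.0 → 1.427): reflection off a higher-index medium gives a half-wave phase shift.
Ray reflecting at the bottom interface goes from n = 1.427 toward n = 1.33: no phase shift.
Exactly one π shift → a net half-wave offset.
So the condition for destructive reflection is 2 n t = m λ.
λ = 2 n t / m = 982 / m nm.
m=1: 982 nm (IR); m=2: 491 nm (visible); m=3: 327 nm (UV).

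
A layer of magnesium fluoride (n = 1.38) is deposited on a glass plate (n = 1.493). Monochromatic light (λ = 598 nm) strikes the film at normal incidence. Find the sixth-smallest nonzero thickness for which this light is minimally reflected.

1192 nm

Ray reflecting at the top interface goes from n = 1.0 toward n = 1.38: a half-wave phase shift.
At the lower boundary (n = 1.38 to n = 1.493) the reflected ray undergoes a half-wave phase shift.
The two reflections carry the same phase change, so no net offset.
So the condition for destructive reflection is 2 n t = (m + ½) λ.
The sixth-smallest nonzero thickness corresponds to m = 5: t = (m + ½) λ / (2 n) = 5.50 × 598 / (2 × 1.38) = 1192 nm.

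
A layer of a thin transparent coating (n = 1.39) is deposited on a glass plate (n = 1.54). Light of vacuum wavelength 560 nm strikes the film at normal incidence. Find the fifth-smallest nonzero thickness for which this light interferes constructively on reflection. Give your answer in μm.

Ray reflecting at the top interface goes from n = 1.0 toward n = 1.39: a half-wave phase shift.
At the lower boundary (n = 1.39 to n = 1.54) the reflected ray undergoes a half-wave phase shift.
Zero or two π shifts → no net half-wave offset.
So the condition for constructive reflection is 2 n t = m λ.
The fifth-smallest nonzero thickness corresponds to m = 5: t = m λ / (2 n) = 5.00 × 560 / (2 × 1.39) = 1007 nm.

1.01 μm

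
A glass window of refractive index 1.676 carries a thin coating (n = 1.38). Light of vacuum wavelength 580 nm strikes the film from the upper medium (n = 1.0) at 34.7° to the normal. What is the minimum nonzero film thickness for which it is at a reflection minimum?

At the upper boundary (n = 1.0 to n = 1.38) the reflected ray undergoes a half-wave phase shift.
Bottom surface (1.38 → 1.676): reflection off a higher-index medium gives a half-wave phase shift.
The two reflections carry the same phase change, so no net offset.
With no net inversion, destructive interference in reflection requires 2 n t cos θ_r = (m + ½) λ.
Snell's law: 1.0 sin 34.7° = 1.38 sin θ_r → sin θ_r = 0.413, cos θ_r = 0.911.
Minimum at m = 0: t = λ / (4 n cos θ_r) = 580 / (4 × 1.38 × 0.911) = 115 nm.

115 nm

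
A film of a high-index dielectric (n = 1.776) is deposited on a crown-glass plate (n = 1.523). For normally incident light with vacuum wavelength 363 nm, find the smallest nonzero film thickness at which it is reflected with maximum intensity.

At the upper boundary (n = 1.0 to n = 1.776) the reflected ray undergoes a half-wave phase shift.
Bottom surface (1.776 → 1.523): reflection off a lower-index medium gives no phase shift.
Net: one phase inversion between the two reflected rays.
With one net inversion, constructive interference in reflection requires 2 n t = (m + ½) λ.
Minimum at m = 0: t = λ / (4 n) = 363 / (4 × 1.776) = 51.1 nm.

51.1 nm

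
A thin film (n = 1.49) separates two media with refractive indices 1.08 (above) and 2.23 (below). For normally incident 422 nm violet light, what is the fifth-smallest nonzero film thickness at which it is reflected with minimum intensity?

At the upper boundary (n = 1.08 to n = 1.49) the reflected ray undergoes a half-wave phase shift.
Bottom surface (1.49 → 2.23): reflection off a higher-index medium gives a half-wave phase shift.
Net: no relative phase inversion (both shifts match).
For weak reflection here: 2 n t = (m + ½) λ.
The fifth-smallest nonzero thickness corresponds to m = 4: t = (m + ½) λ / (2 n) = 4.50 × 422 / (2 × 1.49) = 637 nm.

637 nm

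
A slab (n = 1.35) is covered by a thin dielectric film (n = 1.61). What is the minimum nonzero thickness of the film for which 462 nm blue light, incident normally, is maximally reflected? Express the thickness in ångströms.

At the upper boundary (n = 1.0 to n = 1.61) the reflected ray undergoes a half-wave phase shift.
Ray reflecting at the bottom interface goes from n = 1.61 toward n = 1.35: no phase shift.
The two reflections differ by half a wavelength.
With one net inversion, constructive interference in reflection requires 2 n t = (m + ½) λ.
Minimum at m = 0: t = λ / (4 n) = 462 / (4 × 1.61) = 71.7 nm.

717 Å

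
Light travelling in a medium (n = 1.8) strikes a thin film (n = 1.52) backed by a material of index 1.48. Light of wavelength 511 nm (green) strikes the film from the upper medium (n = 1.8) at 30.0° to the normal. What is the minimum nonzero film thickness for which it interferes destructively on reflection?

104 nm

At the upper boundary (n = 1.8 to n = 1.52) the reflected ray undergoes no phase shift.
Ray reflecting at the bottom interface goes from n = 1.52 toward n = 1.48: no phase shift.
Net: no relative phase inversion (both shifts match).
With no net inversion, destructive interference in reflection requires 2 n t cos θ_r = (m + ½) λ.
Snell's law: 1.8 sin 30.0° = 1.52 sin θ_r → sin θ_r = 0.592, cos θ_r = 0.806.
Minimum at m = 0: t = λ / (4 n cos θ_r) = 511 / (4 × 1.52 × 0.806) = 104 nm.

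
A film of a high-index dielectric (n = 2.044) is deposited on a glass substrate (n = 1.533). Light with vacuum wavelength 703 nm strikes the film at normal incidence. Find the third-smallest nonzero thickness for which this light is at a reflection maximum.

430 nm

Top surface (1.0 → 2.044): reflection off a higher-index medium gives a half-wave phase shift.
Bottom surface (2.044 → 1.533): reflection off a lower-index medium gives no phase shift.
The two reflections differ by half a wavelength.
So the condition for constructive reflection is 2 n t = (m + ½) λ.
The third-smallest nonzero thickness corresponds to m = 2: t = (m + ½) λ / (2 n) = 2.50 × 703 / (2 × 2.044) = 430 nm.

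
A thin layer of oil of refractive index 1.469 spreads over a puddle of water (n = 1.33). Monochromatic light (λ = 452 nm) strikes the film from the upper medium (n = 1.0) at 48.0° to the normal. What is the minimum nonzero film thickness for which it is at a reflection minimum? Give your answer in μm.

At the upper boundary (n = 1.0 to n = 1.469) the reflected ray undergoes a half-wave phase shift.
Bottom surface (1.469 → 1.33): reflection off a lower-index medium gives no phase shift.
Net: one phase inversion between the two reflected rays.
For dark reflection here: 2 n t cos θ_r = m λ.
Snell's law: 1.0 sin 48.0° = 1.469 sin θ_r → sin θ_r = 0.506, cos θ_r = 0.863.
Minimum nonzero at m = 1: t = λ / (2 n cos θ_r) = 452 / (2 × 1.469 × 0.863) = 178 nm.

0.178 μm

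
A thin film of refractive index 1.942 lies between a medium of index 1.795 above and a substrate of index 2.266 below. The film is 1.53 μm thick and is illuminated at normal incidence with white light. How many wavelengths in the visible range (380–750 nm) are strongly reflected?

8

At the upper boundary (n = 1.795 to n = 1.942) the reflected ray undergoes a half-wave phase shift.
Ray reflecting at the bottom interface goes from n = 1.942 toward n = 2.266: a half-wave phase shift.
Net: no relative phase inversion (both shifts match).
With no net inversion, constructive interference in reflection requires 2 n t = m λ.
λ = 2 n t / m = 5943 / m nm.
m=7: 849 nm (IR); m=8: 743 nm (visible); m=9: 660 nm (visible); m=10: 594 nm (visible); m=11: 540 nm (visible); m=12: 495 nm (visible); m=13: 457 nm (visible); m=14: 424 nm (visible); m=15: 396 nm (visible); m=16: 371 nm (UV).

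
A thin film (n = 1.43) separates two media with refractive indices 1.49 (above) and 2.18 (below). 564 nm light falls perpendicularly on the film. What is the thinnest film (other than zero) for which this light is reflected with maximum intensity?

Top surface (1.49 → 1.43): reflection off a lower-index medium gives no phase shift.
Bottom surface (1.43 → 2.18): reflection off a higher-index medium gives a half-wave phase shift.
Net: one phase inversion between the two reflected rays.
With one net inversion, constructive interference in reflection requires 2 n t = (m + ½) λ.
Minimum at m = 0: t = λ / (4 n) = 564 / (4 × 1.43) = 98.6 nm.

98.6 nm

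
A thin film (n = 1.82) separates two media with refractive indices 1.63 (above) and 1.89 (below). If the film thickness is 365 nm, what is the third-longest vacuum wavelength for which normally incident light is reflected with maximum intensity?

Ray reflecting at the top interface goes from n = 1.63 toward n = 1.82: a half-wave phase shift.
Bottom surface (1.82 → 1.89): reflection off a higher-index medium gives a half-wave phase shift.
Zero or two π shifts → no net half-wave offset.
So the condition for constructive reflection is 2 n t = m λ.
λ = 2 n t / m. The third-longest wavelength is m = 3: λ = 2 × 1.82 × 365 / 3.00 = 443 nm.

443 nm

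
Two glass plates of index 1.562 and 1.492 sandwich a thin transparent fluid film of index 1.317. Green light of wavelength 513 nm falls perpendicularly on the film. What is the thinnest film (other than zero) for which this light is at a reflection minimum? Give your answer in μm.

0.195 μm

Top surface (1.562 → 1.317): reflection off a lower-index medium gives no phase shift.
Ray reflecting at the bottom interface goes from n = 1.317 toward n = 1.492: a half-wave phase shift.
The two reflections differ by half a wavelength.
So the condition for destructive reflection is 2 n t = m λ.
Minimum nonzero at m = 1: t = λ / (2 n) = 513 / (2 × 1.317) = 195 nm.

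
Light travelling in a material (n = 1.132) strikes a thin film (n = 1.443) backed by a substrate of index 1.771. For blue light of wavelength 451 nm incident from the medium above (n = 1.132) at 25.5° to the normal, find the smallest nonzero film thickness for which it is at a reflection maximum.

Ray reflecting at the top interface goes from n = 1.132 toward n = 1.443: a half-wave phase shift.
Bottom surface (1.443 → 1.771): reflection off a higher-index medium gives a half-wave phase shift.
The two reflections carry the same phase change, so no net offset.
For strong reflection here: 2 n t cos θ_r = m λ.
Snell's law: 1.132 sin 25.5° = 1.443 sin θ_r → sin θ_r = 0.338, cos θ_r = 0.941.
Minimum nonzero at m = 1: t = λ / (2 n cos θ_r) = 451 / (2 × 1.443 × 0.941) = 166 nm.

166 nm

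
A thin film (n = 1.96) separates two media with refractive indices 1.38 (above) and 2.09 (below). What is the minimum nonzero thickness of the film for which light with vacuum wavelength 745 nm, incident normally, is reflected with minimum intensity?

95.0 nm

Top surface (1.38 → 1.96): reflection off a higher-index medium gives a half-wave phase shift.
Ray reflecting at the bottom interface goes from n = 1.96 toward n = 2.09: a half-wave phase shift.
The two reflections carry the same phase change, so no net offset.
For minimum reflection here: 2 n t = (m + ½) λ.
Minimum at m = 0: t = λ / (4 n) = 745 / (4 × 1.96) = 95.0 nm.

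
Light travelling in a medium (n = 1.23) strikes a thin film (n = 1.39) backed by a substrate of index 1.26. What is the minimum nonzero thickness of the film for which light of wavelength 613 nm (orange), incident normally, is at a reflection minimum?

Ray reflecting at the top interface goes from n = 1.23 toward n = 1.39: a half-wave phase shift.
Bottom surface (1.39 → 1.26): reflection off a lower-index medium gives no phase shift.
The two reflections differ by half a wavelength.
So the condition for destructive reflection is 2 n t = m λ.
Minimum nonzero at m = 1: t = λ / (2 n) = 613 / (2 × 1.39) = 221 nm.

221 nm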